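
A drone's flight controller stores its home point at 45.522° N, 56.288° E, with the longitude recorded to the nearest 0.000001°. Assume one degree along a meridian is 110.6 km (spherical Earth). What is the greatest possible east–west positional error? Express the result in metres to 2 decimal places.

Rounding to 6 decimal places leaves the longitude within ±5e-07° of the true value.
At latitude 45.522° a degree of longitude spans 110600 m × cos 45.522° = 110600 × 0.7006 ≈ 77490.3 m.
East–west error: 5e-07° × 77490.3 m/° ≈ 0.0387451 m.

0.04 metres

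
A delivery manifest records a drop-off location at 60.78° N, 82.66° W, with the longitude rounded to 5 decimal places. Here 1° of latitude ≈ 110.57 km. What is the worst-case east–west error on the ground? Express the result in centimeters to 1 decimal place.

27.0 centimeters

Rounding to 5 decimal places leaves the longitude within ±5e-06° of the true value.
At latitude 60.78° a degree of longitude spans 110570 m × cos 60.78° = 110570 × 0.4882 ≈ 53976.3 m.
Maximum E–W displacement: 5e-06 × 53976.3 = 0.269882 m.
That is 0.269882 m = 26.988 cm.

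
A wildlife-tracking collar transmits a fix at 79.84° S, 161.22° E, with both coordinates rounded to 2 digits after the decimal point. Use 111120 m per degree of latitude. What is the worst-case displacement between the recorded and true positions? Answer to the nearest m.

Rounding to 2 decimal places leaves each coordinate within ±0.005° of the true value.
N–S: 0.005° × 111120 m/° = 555.6 m.
East–west component at 79.84°: 0.005° × 111120 × cos 79.84° ≈ 0.005 × 19601.3 ≈ 98.0065 m.
Combining orthogonally: (555.6² + 98.0065²)^½ ≈ 564.178 m.

564 m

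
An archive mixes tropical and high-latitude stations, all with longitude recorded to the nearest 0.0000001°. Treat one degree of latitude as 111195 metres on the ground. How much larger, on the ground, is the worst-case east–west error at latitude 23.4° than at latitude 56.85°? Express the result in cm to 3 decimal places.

0.206 cm

Rounding to 7 decimal places leaves the longitude within ±5e-08° of the true value.
At 23.4°: 5e-08° × 111195 × cos 23.4° = 5e-08 × 111195 × 0.9178 ≈ 0.0051025 m.
Error at 56.85° = 5e-08° × 111195 × cos 56.85° ≈ 0.0055597 × 0.5468 = 0.0030403 m.
So the lower-latitude error exceeds the higher by 0.0051025 − 0.0030403 = 0.0020622 m.
That is 0.00206223 m = 0.20622 cm.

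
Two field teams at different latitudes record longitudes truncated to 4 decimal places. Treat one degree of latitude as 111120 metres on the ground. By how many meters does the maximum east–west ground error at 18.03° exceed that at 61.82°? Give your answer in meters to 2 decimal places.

Truncating at 4 decimal places can drop up to a full unit in the last place, so the longitude may be off by as much as 0.0001°.
Error at 18.03° = 0.0001° × 111120 × cos 18.03° ≈ 11.112 × 0.9509 = 10.566 m.
Error at 61.82° = 0.0001° × 111120 × cos 61.82° ≈ 11.112 × 0.4722 = 5.2476 m.
Difference: 10.566 − 5.2476 = 5.3188 m.

5.32 meters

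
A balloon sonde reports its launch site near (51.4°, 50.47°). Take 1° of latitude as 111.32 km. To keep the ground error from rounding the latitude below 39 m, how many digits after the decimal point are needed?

One degree of latitude covers 111320 m.
With N decimal places the half-ulp bound is 0.5·10⁻ᴺ°, or 0.5·10⁻ᴺ × 111320 m on the ground.
Setting 55660 × 10⁻ᴺ ≤ 39 gives 10ᴺ ≥ 1427, i.e. N ≥ 3.15.
At 3 places the error can reach 55.7 m, but 4 places keeps it to 5.57 m.

4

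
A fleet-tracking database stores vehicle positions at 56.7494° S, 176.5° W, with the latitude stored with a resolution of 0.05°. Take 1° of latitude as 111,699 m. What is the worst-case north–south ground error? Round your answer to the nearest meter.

With a 0.05° grid the true value lies within half a step, ±0.05°/2 = ±0.025°, of the stored one.
North–south distance: 0.025° × 111699 m/° = 2792.48 m.

2792 meters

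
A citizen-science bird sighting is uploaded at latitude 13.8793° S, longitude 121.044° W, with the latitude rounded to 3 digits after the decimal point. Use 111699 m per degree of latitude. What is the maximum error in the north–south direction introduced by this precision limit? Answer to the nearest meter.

Rounding to 3 decimal places leaves the latitude within ±0.0005° of the true value.
So the N–S error is at most 0.0005 × 111699 = 55.8495 m.

56 meters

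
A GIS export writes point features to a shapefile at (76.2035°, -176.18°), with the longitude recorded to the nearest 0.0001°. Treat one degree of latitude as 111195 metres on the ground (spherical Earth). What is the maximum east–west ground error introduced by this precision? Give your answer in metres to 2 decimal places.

1.33 metres

Rounding to 4 decimal places leaves the longitude within ±5e-05° of the true value.
At latitude 76.2035° a degree of longitude spans 111195 m × cos 76.2035° = 111195 × 0.2385 ≈ 26517.1 m.
Maximum E–W displacement: 5e-05 × 26517.1 = 1.32586 m.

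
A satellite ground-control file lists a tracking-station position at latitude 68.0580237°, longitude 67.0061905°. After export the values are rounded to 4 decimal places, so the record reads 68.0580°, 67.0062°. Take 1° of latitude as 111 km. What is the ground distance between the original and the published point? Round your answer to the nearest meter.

3 meters

Δlat = 68.0580237 − 68.0580 = +0.0000237°; Δlon = 67.0061905 − 67.0062 = -0.0000095°.
North–south shift: 0.0000237 × 111000 = 2.6307 m.
East–west at this latitude: -0.0000095° × 111000 × cos 68.058° ≈ -0.0000095 × 41477.1 = -0.394033 m.
Hypotenuse of the two orthogonal shifts: √(2.6307² + 0.394033²) = 2.66005 m.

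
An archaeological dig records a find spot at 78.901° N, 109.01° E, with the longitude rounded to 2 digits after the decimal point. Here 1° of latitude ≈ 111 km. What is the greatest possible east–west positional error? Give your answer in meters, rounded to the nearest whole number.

Rounding to 2 decimal places leaves the longitude within ±0.005° of the true value.
At latitude 78.901° a degree of longitude spans 111000 m × cos 78.901° = 111000 × 0.1925 ≈ 21368 m.
So at most 0.005° × 21368 ≈ 106.84 m east–west.

107 meters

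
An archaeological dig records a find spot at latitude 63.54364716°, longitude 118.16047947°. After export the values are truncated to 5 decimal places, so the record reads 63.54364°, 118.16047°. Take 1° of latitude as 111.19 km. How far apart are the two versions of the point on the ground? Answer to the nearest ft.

3 ft

Δlat = 63.54364716 − 63.54364 = +0.00000716°; Δlon = 118.16047947 − 118.16047 = +0.00000947°.
N–S: 0.00000716° × 111190 m/° = 0.79612 m.
E–W at 63.5436°: 0.00000947° × 111190 × cos 63.5436° = 0.00000947 × 111190 × 0.4455 ≈ 0.469115 m.
Combined displacement = (0.79612² + 0.469115²)^½ ≈ 0.924054 m.
In feet: 0.924054 m ÷ 0.3048 ≈ 3.0317 ft.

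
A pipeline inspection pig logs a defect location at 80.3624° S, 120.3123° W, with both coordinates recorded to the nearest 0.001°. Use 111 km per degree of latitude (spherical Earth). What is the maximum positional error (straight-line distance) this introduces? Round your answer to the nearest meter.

Rounding to 3 decimal places leaves each coordinate within ±0.0005° of the true value.
N–S: 0.0005° × 111000 m/° = 55.5 m.
East–west component at 80.3624°: 0.0005° × 111000 × cos 80.3624° ≈ 0.0005 × 18583.1 ≈ 9.29157 m.
The two errors are perpendicular, so the maximum displacement is √(55.5² + 9.29157²) ≈ 56.2724 m.

56 meters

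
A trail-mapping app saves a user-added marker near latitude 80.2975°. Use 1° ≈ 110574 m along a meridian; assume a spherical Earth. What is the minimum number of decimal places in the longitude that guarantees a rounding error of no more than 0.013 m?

6 decimal places

At 80.2975° one degree of longitude covers 110574 × cos 80.2975° ≈ 110574 × 0.1685 ≈ 18635.3 m.
Rounding to N decimal places gives at most 0.5 × 10⁻ᴺ degrees of error, i.e. 0.5 × 10⁻ᴺ × 18635.3 m.
Setting 9317.65 × 10⁻ᴺ ≤ 0.013 gives 10ᴺ ≥ 7.167e+05, i.e. N ≥ 5.86.
At 5 places the error can reach 0.0932 m, but 6 places keeps it to 0.00932 m.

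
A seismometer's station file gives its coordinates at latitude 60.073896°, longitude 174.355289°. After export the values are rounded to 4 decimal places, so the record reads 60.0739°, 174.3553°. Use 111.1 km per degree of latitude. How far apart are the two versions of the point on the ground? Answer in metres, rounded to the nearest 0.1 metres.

0.8 metres

The latitude changed by -0.000004° and the longitude by -0.000011°.
N–S: -0.000004° × 111100 m/° = -0.4444 m.
East–west at this latitude: -0.000011° × 111100 × cos 60.0739° ≈ -0.000011 × 55425.9 = -0.609684 m.
Hypotenuse of the two orthogonal shifts: √(0.4444² + 0.609684²) = 0.754458 m.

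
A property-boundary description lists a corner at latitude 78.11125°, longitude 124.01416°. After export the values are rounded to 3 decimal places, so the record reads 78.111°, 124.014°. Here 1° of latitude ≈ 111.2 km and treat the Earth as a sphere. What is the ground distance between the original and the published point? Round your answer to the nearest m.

28 m

Δlat = 78.11125 − 78.111 = +0.00025°; Δlon = 124.01416 − 124.014 = +0.00016°.
North–south shift: 0.00025 × 111200 = 27.8 m.
E–W at 78.111°: 0.00016° × 111200 × cos 78.111° = 0.00016 × 111200 × 0.2060 ≈ 3.66544 m.
Combined displacement = (27.8² + 3.66544²)^½ ≈ 28.0406 m.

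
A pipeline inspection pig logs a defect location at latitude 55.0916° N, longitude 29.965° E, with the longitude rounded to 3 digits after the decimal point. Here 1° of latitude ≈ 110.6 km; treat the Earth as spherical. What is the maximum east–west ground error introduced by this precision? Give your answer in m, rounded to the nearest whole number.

32 m

Rounding to 3 decimal places leaves the longitude within ±0.0005° of the true value.
Parallels shrink by cos φ, so at 55.0916° a degree of longitude is 110600 × 0.5723 ≈ 63292.6 m.
So at most 0.0005° × 63292.6 ≈ 31.6463 m east–west.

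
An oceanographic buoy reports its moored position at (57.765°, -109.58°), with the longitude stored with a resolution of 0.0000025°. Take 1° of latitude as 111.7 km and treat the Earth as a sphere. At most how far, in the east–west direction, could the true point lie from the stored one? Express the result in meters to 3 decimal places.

With a 0.0000025° grid the true value lies within half a step, ±0.0000025°/2 = ±1.25e-06°, of the stored one.
One degree of longitude at 57.765° is 111700 × cos 57.765° ≈ 111700 × 0.5334 = 59580 m.
East–west error: 1.25e-06° × 59580 m/° ≈ 0.074475 m.

0.074 meters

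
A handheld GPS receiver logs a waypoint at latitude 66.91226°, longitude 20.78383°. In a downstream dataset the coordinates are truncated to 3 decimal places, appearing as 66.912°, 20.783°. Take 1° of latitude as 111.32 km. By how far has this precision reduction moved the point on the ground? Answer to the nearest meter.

46 meters

The latitude changed by +0.00026° and the longitude by +0.00083°.
North–south shift: 0.00026 × 111320 = 28.9432 m.
E–W at 66.912°: 0.00083° × 111320 × cos 66.912° = 0.00083 × 111320 × 0.3921 ≈ 36.2324 m.
Hypotenuse of the two orthogonal shifts: √(28.9432² + 36.2324²) = 46.3735 m.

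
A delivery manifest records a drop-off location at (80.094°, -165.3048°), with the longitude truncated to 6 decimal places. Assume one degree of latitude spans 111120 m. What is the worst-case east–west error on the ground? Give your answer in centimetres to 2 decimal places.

1.91 centimetres

Truncating at 6 decimal places can drop up to a full unit in the last place, so the longitude may be off by as much as 1e-06°.
One degree of longitude at 80.094° is 111120 × cos 80.094° ≈ 111120 × 0.1720 = 19116.2 m.
East–west error: 1e-06° × 19116.2 m/° ≈ 0.0191162 m.
That is 0.0191162 m = 1.9116 cm.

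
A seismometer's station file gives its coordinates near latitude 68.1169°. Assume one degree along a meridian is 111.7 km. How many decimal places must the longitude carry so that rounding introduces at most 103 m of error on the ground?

At 68.1169° one degree of longitude covers 111700 × cos 68.1169° ≈ 111700 × 0.3727 ≈ 41632.2 m.
N decimal places → at most half a unit in the last place, 0.5 × 10⁻ᴺ° = 41632.2/2 × 10⁻ᴺ m.
Need 0.5 × 41632.2 × 10⁻ᴺ ≤ 103 → 10⁻ᴺ ≤ 4.948e-03, so N ≥ 2.31.
At 2 places the error can reach 208 m, but 3 places keeps it to 20.8 m.

3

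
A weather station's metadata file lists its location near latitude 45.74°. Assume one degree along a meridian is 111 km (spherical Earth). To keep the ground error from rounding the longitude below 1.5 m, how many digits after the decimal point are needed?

5 decimal places

At 45.74° one degree of longitude covers 111000 × cos 45.74° ≈ 111000 × 0.6979 ≈ 77468.6 m.
Rounding to N decimal places gives at most 0.5 × 10⁻ᴺ degrees of error, i.e. 0.5 × 10⁻ᴺ × 77468.6 m.
Need 0.5 × 77468.6 × 10⁻ᴺ ≤ 1.5 → 10⁻ᴺ ≤ 3.873e-05, so N ≥ 4.41.
At 4 places the error can reach 3.87 m, but 5 places keeps it to 0.387 m.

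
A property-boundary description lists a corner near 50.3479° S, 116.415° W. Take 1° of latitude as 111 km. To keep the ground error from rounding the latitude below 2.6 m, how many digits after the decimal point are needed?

One degree of latitude covers 111000 m.
Rounding to N decimal places gives at most 0.5 × 10⁻ᴺ degrees of error, i.e. 0.5 × 10⁻ᴺ × 111000 m.
Need 0.5 × 111000 × 10⁻ᴺ ≤ 2.6 → 10⁻ᴺ ≤ 4.685e-05, so N ≥ 4.33.
N = 4 would give 5.55 m (too coarse); N = 5 gives 0.555 m ≤ 2.6 m.

5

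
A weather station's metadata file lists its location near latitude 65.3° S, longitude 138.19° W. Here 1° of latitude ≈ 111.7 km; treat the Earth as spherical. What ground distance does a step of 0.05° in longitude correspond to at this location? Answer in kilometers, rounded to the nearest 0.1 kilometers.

2.3 kilometers

One degree of longitude here spans 111700 × cos 65.3° = 111700 × 0.4179 ≈ 46675.8 m; 0.05° of that is 2333.79 m.
That is 2333.79 m = 2.3338 km.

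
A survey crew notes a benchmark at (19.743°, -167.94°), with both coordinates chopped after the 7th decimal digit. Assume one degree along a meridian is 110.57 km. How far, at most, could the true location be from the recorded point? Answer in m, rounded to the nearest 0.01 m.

0.02 m

Truncating at 7 decimal places can drop up to a full unit in the last place, so each coordinate may be off by as much as 1e-07°.
North–south component: 1e-07° × 110570 = 0.011057 m.
East–west component at 19.743°: 1e-07° × 110570 × cos 19.743° ≈ 1e-07 × 104070 ≈ 0.010407 m.
Combining orthogonally: (0.011057² + 0.010407²)^½ ≈ 0.0151843 m.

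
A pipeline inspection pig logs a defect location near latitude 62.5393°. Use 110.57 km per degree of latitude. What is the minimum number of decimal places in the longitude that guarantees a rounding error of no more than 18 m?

At 62.5393° one degree of longitude covers 110570 × cos 62.5393° ≈ 110570 × 0.4611 ≈ 50988.3 m.
With N decimal places the half-ulp bound is 0.5·10⁻ᴺ°, or 0.5·10⁻ᴺ × 50988.3 m on the ground.
Need 0.5 × 50988.3 × 10⁻ᴺ ≤ 18 → 10⁻ᴺ ≤ 7.060e-04, so N ≥ 3.15.
At 3 places the error can reach 25.5 m, but 4 places keeps it to 2.55 m.

4 decimal places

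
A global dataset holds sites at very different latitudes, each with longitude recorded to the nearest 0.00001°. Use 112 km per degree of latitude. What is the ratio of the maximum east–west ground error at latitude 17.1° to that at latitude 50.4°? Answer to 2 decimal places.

1.50

Rounding to 5 decimal places leaves the longitude within ±5e-06° of the true value.
At 17.1°: 5e-06° × 112000 × cos 17.1° = 5e-06 × 112000 × 0.9558 ≈ 0.53524 m.
At 50.4°: 5e-06° × 112000 × cos 50.4° = 5e-06 × 112000 × 0.6374 ≈ 0.35696 m.
The ratio reduces to cos 17.1° / cos 50.4° = 0.9558/0.6374 ≈ 1.4995.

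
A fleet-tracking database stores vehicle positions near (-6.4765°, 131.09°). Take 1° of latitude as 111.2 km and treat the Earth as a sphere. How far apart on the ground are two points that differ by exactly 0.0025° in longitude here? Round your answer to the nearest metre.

One degree of longitude here spans 111200 × cos 6.4765° = 111200 × 0.9936 ≈ 110490 m; 0.0025° of that is 276.226 m.

276 metres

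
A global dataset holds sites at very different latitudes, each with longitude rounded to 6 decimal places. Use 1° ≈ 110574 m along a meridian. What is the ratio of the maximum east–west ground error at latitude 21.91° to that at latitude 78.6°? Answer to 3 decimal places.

4.694

Rounding to 6 decimal places leaves the longitude within ±5e-07° of the true value.
At 21.91°: 5e-07° × 110574 × cos 21.91° = 5e-07 × 110574 × 0.9278 ≈ 0.051294 m.
Error at 78.6° = 5e-07° × 110574 × cos 78.6° ≈ 0.055287 × 0.1977 = 0.010928 m.
Ratio: 0.051294 / 0.010928 = cos 21.91° / cos 78.6° ≈ 4.6938.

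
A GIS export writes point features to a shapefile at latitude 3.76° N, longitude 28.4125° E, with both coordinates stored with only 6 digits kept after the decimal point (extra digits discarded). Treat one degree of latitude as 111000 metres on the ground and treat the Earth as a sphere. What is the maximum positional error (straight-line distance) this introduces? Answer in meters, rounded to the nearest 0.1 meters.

Truncating at 6 decimal places can drop up to a full unit in the last place, so each coordinate may be off by as much as 1e-06°.
N–S: 1e-06° × 111000 m/° = 0.111 m.
East–west component at 3.76°: 1e-06° × 111000 × cos 3.76° ≈ 1e-06 × 110761 ≈ 0.110761 m.
Combining orthogonally: (0.111² + 0.110761²)^½ ≈ 0.156809 m.

0.2 meters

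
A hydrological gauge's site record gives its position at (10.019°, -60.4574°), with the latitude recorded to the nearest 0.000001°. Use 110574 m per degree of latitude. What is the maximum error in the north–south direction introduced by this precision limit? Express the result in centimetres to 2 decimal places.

Rounding to 6 decimal places leaves the latitude within ±5e-07° of the true value.
Along the meridian that is 5e-07° × 110574 m/° = 0.055287 m.
That is 0.055287 m = 5.5287 cm.

5.53 centimetres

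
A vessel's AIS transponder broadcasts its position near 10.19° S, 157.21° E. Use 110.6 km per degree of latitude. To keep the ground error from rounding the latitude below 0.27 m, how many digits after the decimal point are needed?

6

One degree of latitude covers 110600 m.
With N decimal places the half-ulp bound is 0.5·10⁻ᴺ°, or 0.5·10⁻ᴺ × 110600 m on the ground.
Setting 55300 × 10⁻ᴺ ≤ 0.27 gives 10ᴺ ≥ 2.048e+05, i.e. N ≥ 5.31.
So 6 decimal places suffice (0.0553 m); 5 would allow up to 0.553 m.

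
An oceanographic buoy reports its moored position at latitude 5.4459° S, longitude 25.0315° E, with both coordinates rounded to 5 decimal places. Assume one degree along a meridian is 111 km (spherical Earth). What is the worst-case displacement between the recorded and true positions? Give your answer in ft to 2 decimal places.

Rounding to 5 decimal places leaves each coordinate within ±5e-06° of the true value.
N–S: 5e-06° × 111000 m/° = 0.555 m.
East–west component at 5.4459°: 5e-06° × 111000 × cos 5.4459° ≈ 5e-06 × 110499 ≈ 0.552495 m.
Worst case both components are at the extreme and orthogonal: √(0.555² + 0.552495²) ≈ 0.783119 m.
Converting: 0.783119 m × 3.2808 ft/m ≈ 2.5693 ft.

2.57 ft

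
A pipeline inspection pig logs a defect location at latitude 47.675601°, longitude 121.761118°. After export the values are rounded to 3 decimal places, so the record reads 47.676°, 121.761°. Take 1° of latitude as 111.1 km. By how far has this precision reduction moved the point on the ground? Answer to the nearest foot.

148 feet

The latitude changed by -0.000399° and the longitude by +0.000118°.
North–south shift: -0.000399 × 111100 = -44.3289 m.
E–W at 47.676°: 0.000118° × 111100 × cos 47.676° = 0.000118 × 111100 × 0.6733 ≈ 8.82712 m.
Combined displacement = (44.3289² + 8.82712²)^½ ≈ 45.1992 m.
Converting: 45.1992 m × 3.2808 ft/m ≈ 148.29 ft.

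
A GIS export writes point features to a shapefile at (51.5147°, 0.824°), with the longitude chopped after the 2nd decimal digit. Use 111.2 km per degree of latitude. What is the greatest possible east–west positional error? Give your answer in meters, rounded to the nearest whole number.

Truncating at 2 decimal places can drop up to a full unit in the last place, so the longitude may be off by as much as 0.01°.
Parallels shrink by cos φ, so at 51.5147° a degree of longitude is 111200 × 0.6223 ≈ 69201.3 m.
So at most 0.01° × 69201.3 ≈ 692.013 m east–west.

692 meters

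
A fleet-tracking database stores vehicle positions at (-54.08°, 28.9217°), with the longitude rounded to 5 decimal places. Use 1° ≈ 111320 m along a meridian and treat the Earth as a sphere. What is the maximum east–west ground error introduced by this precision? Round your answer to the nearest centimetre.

33 centimetres

Rounding to 5 decimal places leaves the longitude within ±5e-06° of the true value.
One degree of longitude at 54.08° is 111320 × cos 54.08° ≈ 111320 × 0.5867 = 65306.4 m.
So at most 5e-06° × 65306.4 ≈ 0.326532 m east–west.
That is 0.326532 m = 32.653 cm.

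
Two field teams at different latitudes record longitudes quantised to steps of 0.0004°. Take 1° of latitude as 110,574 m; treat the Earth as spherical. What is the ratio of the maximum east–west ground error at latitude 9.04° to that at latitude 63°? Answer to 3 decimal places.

With a 0.0004° grid the true value lies within half a step, ±0.0004°/2 = ±0.0002°, of the stored one.
At 9.04°: 0.0002° × 110574 × cos 9.04° = 0.0002 × 110574 × 0.9876 ≈ 21.84 m.
Error at 63° = 0.0002° × 110574 × cos 63° ≈ 22.115 × 0.4540 = 10.04 m.
The ratio reduces to cos 9.04° / cos 63° = 0.9876/0.4540 ≈ 2.1753.

2.175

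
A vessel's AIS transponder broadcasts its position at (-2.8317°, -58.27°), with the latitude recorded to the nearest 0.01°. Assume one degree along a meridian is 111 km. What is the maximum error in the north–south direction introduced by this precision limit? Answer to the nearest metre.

Rounding to 2 decimal places leaves the latitude within ±0.005° of the true value.
North–south distance: 0.005° × 111000 m/° = 555 m.

555 metres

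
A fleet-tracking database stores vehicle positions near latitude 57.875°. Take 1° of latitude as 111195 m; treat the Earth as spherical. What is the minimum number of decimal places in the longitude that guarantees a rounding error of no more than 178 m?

3 decimal places

At 57.875° one degree of longitude covers 111195 × cos 57.875° ≈ 111195 × 0.5318 ≈ 59130 m.
N decimal places → at most half a unit in the last place, 0.5 × 10⁻ᴺ° = 59130/2 × 10⁻ᴺ m.
Need 0.5 × 59130 × 10⁻ᴺ ≤ 178 → 10⁻ᴺ ≤ 6.021e-03, so N ≥ 2.22.
At 2 places the error can reach 296 m, but 3 places keeps it to 29.6 m.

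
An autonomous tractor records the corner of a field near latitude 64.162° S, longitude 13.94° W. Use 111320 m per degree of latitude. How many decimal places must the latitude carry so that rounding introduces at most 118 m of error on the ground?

3

One degree of latitude covers 111320 m.
Rounding to N decimal places gives at most 0.5 × 10⁻ᴺ degrees of error, i.e. 0.5 × 10⁻ᴺ × 111320 m.
Need 0.5 × 111320 × 10⁻ᴺ ≤ 118 → 10⁻ᴺ ≤ 2.120e-03, so N ≥ 2.67.
N = 2 would give 557 m (too coarse); N = 3 gives 55.7 m ≤ 118 m.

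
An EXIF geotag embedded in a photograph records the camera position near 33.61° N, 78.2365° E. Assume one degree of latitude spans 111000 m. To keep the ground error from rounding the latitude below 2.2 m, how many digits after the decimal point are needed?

One degree of latitude covers 111000 m.
Rounding to N decimal places gives at most 0.5 × 10⁻ᴺ degrees of error, i.e. 0.5 × 10⁻ᴺ × 111000 m.
Need 0.5 × 111000 × 10⁻ᴺ ≤ 2.2 → 10⁻ᴺ ≤ 3.964e-05, so N ≥ 4.40.
N = 4 would give 5.55 m (too coarse); N = 5 gives 0.555 m ≤ 2.2 m.

5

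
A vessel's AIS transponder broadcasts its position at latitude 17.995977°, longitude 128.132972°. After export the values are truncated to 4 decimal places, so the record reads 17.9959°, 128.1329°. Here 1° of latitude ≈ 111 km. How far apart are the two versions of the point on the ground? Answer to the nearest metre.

Δlat = 17.995977 − 17.9959 = +0.000077°; Δlon = 128.132972 − 128.1329 = +0.000072°.
North–south shift: 0.000077 × 111000 = 8.547 m.
East–west at this latitude: 0.000072° × 111000 × cos 17.9959° ≈ 0.000072 × 105570 = 7.60102 m.
Hypotenuse of the two orthogonal shifts: √(8.547² + 7.60102²) = 11.438 m.

11 metres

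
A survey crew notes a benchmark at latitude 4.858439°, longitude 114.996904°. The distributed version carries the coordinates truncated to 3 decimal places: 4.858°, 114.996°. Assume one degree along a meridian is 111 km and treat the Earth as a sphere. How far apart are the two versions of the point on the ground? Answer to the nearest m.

The latitude changed by +0.000439° and the longitude by +0.000904°.
North–south shift: 0.000439 × 111000 = 48.729 m.
E–W at 4.858°: 0.000904° × 111000 × cos 4.858° = 0.000904 × 111000 × 0.9964 ≈ 99.9835 m.
Combined displacement = (48.729² + 99.9835²)^½ ≈ 111.226 m.

111 m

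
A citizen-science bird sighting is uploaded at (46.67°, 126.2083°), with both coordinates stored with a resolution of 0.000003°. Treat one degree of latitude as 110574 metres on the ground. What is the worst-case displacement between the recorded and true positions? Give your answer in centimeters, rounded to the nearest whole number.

With a 0.000003° grid the true value lies within half a step, ±0.000003°/2 = ±1.5e-06°, of the stored one.
N–S: 1.5e-06° × 110574 m/° = 0.165861 m.
Longitude error → 1.5e-06 × 110574 × cos 46.67° = 1.5e-06 × 110574 × 0.6862 ≈ 0.113814 m.
The two errors are perpendicular, so the maximum displacement is √(0.165861² + 0.113814²) ≈ 0.201155 m.
That is 0.201155 m = 20.116 cm.

20 centimeters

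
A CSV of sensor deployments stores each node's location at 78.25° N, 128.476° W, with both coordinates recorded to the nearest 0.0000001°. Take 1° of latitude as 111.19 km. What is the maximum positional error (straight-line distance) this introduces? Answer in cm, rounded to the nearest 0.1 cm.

0.6 cm

Rounding to 7 decimal places leaves each coordinate within ±5e-08° of the true value.
N–S: 5e-08° × 111190 m/° = 0.0055595 m.
E–W at 78.25°: 5e-08° × 111190 × cos 78.25° = 5e-08 × 111190 × 0.2036 ≈ 0.00113215 m.
Combining orthogonally: (0.0055595² + 0.00113215²)^½ ≈ 0.00567361 m.
That is 0.00567361 m = 0.56736 cm.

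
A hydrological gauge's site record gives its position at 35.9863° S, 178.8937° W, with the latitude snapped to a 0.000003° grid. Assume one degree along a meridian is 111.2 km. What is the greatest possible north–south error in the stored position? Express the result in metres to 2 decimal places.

0.17 metres

With a 0.000003° grid the true value lies within half a step, ±0.000003°/2 = ±1.5e-06°, of the stored one.
So the N–S error is at most 1.5e-06 × 111200 = 0.1668 m.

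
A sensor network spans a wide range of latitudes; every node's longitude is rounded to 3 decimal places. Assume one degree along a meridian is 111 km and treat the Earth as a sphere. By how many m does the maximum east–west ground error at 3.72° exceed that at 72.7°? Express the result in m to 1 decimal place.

38.9 m

Rounding to 3 decimal places leaves the longitude within ±0.0005° of the true value.
Error at 3.72° = 0.0005° × 111000 × cos 3.72° ≈ 55.5 × 0.9979 = 55.383 m.
At 72.7°: 0.0005° × 111000 × cos 72.7° = 0.0005 × 111000 × 0.2974 ≈ 16.504 m.
Difference: 55.383 − 16.504 = 38.879 m.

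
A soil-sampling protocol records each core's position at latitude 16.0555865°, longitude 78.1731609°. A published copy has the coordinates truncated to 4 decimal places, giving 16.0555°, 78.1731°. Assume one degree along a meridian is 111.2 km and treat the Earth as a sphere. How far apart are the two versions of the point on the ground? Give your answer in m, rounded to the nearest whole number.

The latitude changed by +0.0000865° and the longitude by +0.0000609°.
North–south shift: 0.0000865 × 111200 = 9.6188 m.
E–W at 16.0555°: 0.0000609° × 111200 × cos 16.0555° = 0.0000609 × 111200 × 0.9610 ≈ 6.50793 m.
Combined displacement = (9.6188² + 6.50793²)^½ ≈ 11.6135 m.

12 m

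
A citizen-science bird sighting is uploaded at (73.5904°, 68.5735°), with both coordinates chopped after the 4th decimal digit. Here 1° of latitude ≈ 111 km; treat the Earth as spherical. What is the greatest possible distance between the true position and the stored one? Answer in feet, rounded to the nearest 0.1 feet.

37.8 feet

Truncating at 4 decimal places can drop up to a full unit in the last place, so each coordinate may be off by as much as 0.0001°.
N–S: 0.0001° × 111000 m/° = 11.1 m.
Longitude error → 0.0001 × 111000 × cos 73.5904° = 0.0001 × 111000 × 0.2825 ≈ 3.13577 m.
The two errors are perpendicular, so the maximum displacement is √(11.1² + 3.13577²) ≈ 11.5344 m.
In feet: 11.5344 m ÷ 0.3048 ≈ 37.843 ft.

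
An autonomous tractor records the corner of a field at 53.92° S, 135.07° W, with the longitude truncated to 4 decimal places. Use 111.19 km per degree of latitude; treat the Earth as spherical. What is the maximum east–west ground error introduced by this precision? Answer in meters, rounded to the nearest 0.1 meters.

Truncating at 4 decimal places can drop up to a full unit in the last place, so the longitude may be off by as much as 0.0001°.
Parallels shrink by cos φ, so at 53.92° a degree of longitude is 111190 × 0.5889 ≈ 65481.4 m.
East–west error: 0.0001° × 65481.4 m/° ≈ 6.54814 m.

6.5 meters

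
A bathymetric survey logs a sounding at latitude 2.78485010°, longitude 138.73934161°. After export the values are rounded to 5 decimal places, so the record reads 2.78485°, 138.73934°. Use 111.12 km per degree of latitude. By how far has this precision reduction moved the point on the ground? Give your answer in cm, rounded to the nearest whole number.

18 cm

The latitude changed by +0.00000010° and the longitude by +0.00000161°.
N–S: 0.00000010° × 111120 m/° = 0.011112 m.
East–west at this latitude: 0.00000161° × 111120 × cos 2.78485° ≈ 0.00000161 × 110989 = 0.178692 m.
Hypotenuse of the two orthogonal shifts: √(0.011112² + 0.178692²) = 0.179037 m.
That is 0.179037 m = 17.904 cm.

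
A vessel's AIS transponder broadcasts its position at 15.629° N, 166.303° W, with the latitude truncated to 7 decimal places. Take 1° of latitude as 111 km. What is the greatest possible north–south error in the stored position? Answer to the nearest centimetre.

1 centimetres

Truncating at 7 decimal places can drop up to a full unit in the last place, so the latitude may be off by as much as 1e-07°.
So the N–S error is at most 1e-07 × 111000 = 0.0111 m.
That is 0.0111 m = 1.11 cm.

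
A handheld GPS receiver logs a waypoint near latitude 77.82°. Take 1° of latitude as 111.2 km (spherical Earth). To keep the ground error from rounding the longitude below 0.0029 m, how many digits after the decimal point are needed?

At 77.82° one degree of longitude covers 111200 × cos 77.82° ≈ 111200 × 0.2110 ≈ 23461.4 m.
N decimal places → at most half a unit in the last place, 0.5 × 10⁻ᴺ° = 23461.4/2 × 10⁻ᴺ m.
Need 0.5 × 23461.4 × 10⁻ᴺ ≤ 0.0029 → 10⁻ᴺ ≤ 2.472e-07, so N ≥ 6.61.
At 6 places the error can reach 0.0117 m, but 7 places keeps it to 0.00117 m.

7 decimal places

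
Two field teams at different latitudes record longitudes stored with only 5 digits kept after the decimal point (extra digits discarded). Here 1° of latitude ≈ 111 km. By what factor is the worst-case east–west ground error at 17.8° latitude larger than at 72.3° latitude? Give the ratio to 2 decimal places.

Truncating at 5 decimal places can drop up to a full unit in the last place, so the longitude may be off by as much as 1e-05°.
Error at 17.8° = 1e-05° × 111000 × cos 17.8° ≈ 1.11 × 0.9521 = 1.0569 m.
Error at 72.3° = 1e-05° × 111000 × cos 72.3° ≈ 1.11 × 0.3040 = 0.33748 m.
The ratio reduces to cos 17.8° / cos 72.3° = 0.9521/0.3040 ≈ 3.1317.

3.13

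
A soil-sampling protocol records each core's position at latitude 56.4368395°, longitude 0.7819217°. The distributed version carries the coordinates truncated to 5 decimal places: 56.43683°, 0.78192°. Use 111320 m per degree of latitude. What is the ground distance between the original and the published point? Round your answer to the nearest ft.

3 ft

The latitude changed by +0.0000095° and the longitude by +0.0000017°.
N–S: 0.0000095° × 111320 m/° = 1.05754 m.
East–west at this latitude: 0.0000017° × 111320 × cos 56.4368° ≈ 0.0000017 × 61543.9 = 0.104625 m.
Combined displacement = (1.05754² + 0.104625²)^½ ≈ 1.0627 m.
In feet: 1.0627 m ÷ 0.3048 ≈ 3.4866 ft.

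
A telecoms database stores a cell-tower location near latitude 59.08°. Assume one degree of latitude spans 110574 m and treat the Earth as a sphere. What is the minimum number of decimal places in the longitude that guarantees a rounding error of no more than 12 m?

At 59.08° one degree of longitude covers 110574 × cos 59.08° ≈ 110574 × 0.5138 ≈ 56817.4 m.
With N decimal places the half-ulp bound is 0.5·10⁻ᴺ°, or 0.5·10⁻ᴺ × 56817.4 m on the ground.
Setting 28408.7 × 10⁻ᴺ ≤ 12 gives 10ᴺ ≥ 2367, i.e. N ≥ 3.37.
So 4 decimal places suffice (2.84 m); 3 would allow up to 28.4 m.

4 decimal places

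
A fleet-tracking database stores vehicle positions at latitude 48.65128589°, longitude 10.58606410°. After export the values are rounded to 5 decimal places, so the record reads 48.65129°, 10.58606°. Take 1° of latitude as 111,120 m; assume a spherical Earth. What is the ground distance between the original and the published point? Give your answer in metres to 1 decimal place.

Δlat = 48.65128589 − 48.65129 = -0.00000411°; Δlon = 10.58606410 − 10.58606 = +0.00000410°.
North–south shift: -0.00000411 × 111120 = -0.456703 m.
E–W at 48.6513°: 0.00000410° × 111120 × cos 48.6513° = 0.00000410 × 111120 × 0.6606 ≈ 0.300982 m.
Hypotenuse of the two orthogonal shifts: √(0.456703² + 0.300982²) = 0.546963 m.

0.5 metres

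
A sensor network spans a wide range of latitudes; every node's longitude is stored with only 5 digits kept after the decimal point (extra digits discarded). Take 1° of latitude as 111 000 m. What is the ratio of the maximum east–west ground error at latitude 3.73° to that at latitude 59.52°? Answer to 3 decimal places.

Truncating at 5 decimal places can drop up to a full unit in the last place, so the longitude may be off by as much as 1e-05°.
At 3.73°: 1e-05° × 111000 × cos 3.73° = 1e-05 × 111000 × 0.9979 ≈ 1.1076 m.
Error at 59.52° = 1e-05° × 111000 × cos 59.52° ≈ 1.11 × 0.5072 = 0.56303 m.
The ratio reduces to cos 3.73° / cos 59.52° = 0.9979/0.5072 ≈ 1.9673.

1.967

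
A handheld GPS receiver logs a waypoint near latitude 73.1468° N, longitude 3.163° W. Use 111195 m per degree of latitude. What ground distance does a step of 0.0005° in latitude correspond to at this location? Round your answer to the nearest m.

Along a meridian 0.0005° is 0.0005 × 111195 = 55.5975 m.

56 m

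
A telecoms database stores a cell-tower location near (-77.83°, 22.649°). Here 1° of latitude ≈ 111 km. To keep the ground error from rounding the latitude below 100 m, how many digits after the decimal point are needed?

One degree of latitude covers 111000 m.
With N decimal places the half-ulp bound is 0.5·10⁻ᴺ°, or 0.5·10⁻ᴺ × 111000 m on the ground.
Need 0.5 × 111000 × 10⁻ᴺ ≤ 100 → 10⁻ᴺ ≤ 1.802e-03, so N ≥ 2.74.
So 3 decimal places suffice (55.5 m); 2 would allow up to 555 m.

3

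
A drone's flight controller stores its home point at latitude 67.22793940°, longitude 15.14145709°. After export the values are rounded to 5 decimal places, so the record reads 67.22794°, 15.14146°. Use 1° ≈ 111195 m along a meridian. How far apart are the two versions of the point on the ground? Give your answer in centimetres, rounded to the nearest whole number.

Δlat = 67.22793940 − 67.22794 = -0.00000060°; Δlon = 15.14145709 − 15.14146 = -0.00000291°.
North–south shift: -0.00000060 × 111195 = -0.066717 m.
East–west at this latitude: -0.00000291° × 111195 × cos 67.2279° ≈ -0.00000291 × 43039.8 = -0.125246 m.
Distance: √(0.066717² + 0.125246²) ≈ 0.141907 m.
That is 0.141907 m = 14.191 cm.

14 centimetres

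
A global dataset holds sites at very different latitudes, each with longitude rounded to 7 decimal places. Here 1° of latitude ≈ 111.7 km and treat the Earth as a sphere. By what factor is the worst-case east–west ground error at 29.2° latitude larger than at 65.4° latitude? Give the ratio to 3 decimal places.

2.097

Rounding to 7 decimal places leaves the longitude within ±5e-08° of the true value.
Error at 29.2° = 5e-08° × 111700 × cos 29.2° ≈ 0.005585 × 0.8729 = 0.0048753 m.
Error at 65.4° = 5e-08° × 111700 × cos 65.4° ≈ 0.005585 × 0.4163 = 0.0023249 m.
Ratio: 0.0048753 / 0.0023249 = cos 29.2° / cos 65.4° ≈ 2.0970.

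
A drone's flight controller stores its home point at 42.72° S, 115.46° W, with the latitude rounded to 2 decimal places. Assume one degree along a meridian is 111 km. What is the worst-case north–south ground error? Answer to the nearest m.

Rounding to 2 decimal places leaves the latitude within ±0.005° of the true value.
Along the meridian that is 0.005° × 111000 m/° = 555 m.

555 m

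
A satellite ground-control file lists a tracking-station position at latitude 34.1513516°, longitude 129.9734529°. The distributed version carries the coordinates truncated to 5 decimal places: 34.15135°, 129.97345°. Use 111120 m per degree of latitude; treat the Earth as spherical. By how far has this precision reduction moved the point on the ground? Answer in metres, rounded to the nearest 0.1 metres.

0.3 metres

Δlat = 34.1513516 − 34.15135 = +0.0000016°; Δlon = 129.9734529 − 129.97345 = +0.0000029°.
N–S: 0.0000016° × 111120 m/° = 0.177792 m.
East–west at this latitude: 0.0000029° × 111120 × cos 34.1514° ≈ 0.0000029 × 91958.2 = 0.266679 m.
Hypotenuse of the two orthogonal shifts: √(0.177792² + 0.266679²) = 0.320511 m.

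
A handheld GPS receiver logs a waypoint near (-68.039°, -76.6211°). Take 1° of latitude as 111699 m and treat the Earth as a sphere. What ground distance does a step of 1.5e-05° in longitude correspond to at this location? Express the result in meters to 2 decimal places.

0.63 meters

At 68.039° a degree of longitude is 111699 × cos 68.039° ≈ 41772.7 m, so 1.5e-05° corresponds to 0.62659 m.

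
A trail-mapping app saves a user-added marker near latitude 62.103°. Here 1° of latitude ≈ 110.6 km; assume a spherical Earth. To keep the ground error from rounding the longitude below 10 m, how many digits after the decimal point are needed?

At 62.103° one degree of longitude covers 110600 × cos 62.103° ≈ 110600 × 0.4679 ≈ 51747.9 m.
With N decimal places the half-ulp bound is 0.5·10⁻ᴺ°, or 0.5·10⁻ᴺ × 51747.9 m on the ground.
Need 0.5 × 51747.9 × 10⁻ᴺ ≤ 10 → 10⁻ᴺ ≤ 3.865e-04, so N ≥ 3.41.
So 4 decimal places suffice (2.59 m); 3 would allow up to 25.9 m.

4 decimal places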